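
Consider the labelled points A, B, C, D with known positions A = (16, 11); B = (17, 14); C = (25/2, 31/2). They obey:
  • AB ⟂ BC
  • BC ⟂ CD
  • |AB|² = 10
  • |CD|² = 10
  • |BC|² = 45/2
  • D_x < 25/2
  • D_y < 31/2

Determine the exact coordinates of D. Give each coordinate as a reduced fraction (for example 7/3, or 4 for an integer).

D = (23/2, 25/2)

1. D_x = 23/2  [[BC ⟂ CD ⇒ -9/2x+3/2y+33=0] ∩ [|D−(25/2, 31/2)|²=10]]
2. D_y = 25/2  [[BC ⟂ CD ⇒ -9/2x+3/2y+33=0] ∩ [|D−(25/2, 31/2)|²=10]]
   so D = (23/2, 25/2)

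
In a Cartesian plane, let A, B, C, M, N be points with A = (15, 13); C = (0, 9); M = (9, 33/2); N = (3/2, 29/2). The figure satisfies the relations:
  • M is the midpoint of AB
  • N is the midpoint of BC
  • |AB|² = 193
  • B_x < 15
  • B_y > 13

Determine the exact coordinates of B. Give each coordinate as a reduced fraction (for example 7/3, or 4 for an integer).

1. B_x = 3  [B = 2·M−A = 2·(9, 33/2)−(15, 13)]
2. B_y = 20  [B = 2·M−A = 2·(9, 33/2)−(15, 13)]
   so B = (3, 20)

B = (3, 20)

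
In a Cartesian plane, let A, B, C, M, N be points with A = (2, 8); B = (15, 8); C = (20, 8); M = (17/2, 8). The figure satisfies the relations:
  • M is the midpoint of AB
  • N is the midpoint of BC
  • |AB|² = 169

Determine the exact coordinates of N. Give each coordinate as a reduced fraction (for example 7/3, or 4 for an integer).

N = (35/2, 8)

1. N_x = 35/2  [2·N = B+C = (15, 8)+(20, 8)]
2. N_y = 8  [2·N = B+C = (15, 8)+(20, 8)]
   so N = (35/2, 8)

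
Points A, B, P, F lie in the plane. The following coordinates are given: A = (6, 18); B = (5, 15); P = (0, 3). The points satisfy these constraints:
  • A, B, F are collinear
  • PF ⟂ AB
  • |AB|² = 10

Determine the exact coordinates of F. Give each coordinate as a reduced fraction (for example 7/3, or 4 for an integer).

1. F_x = 9/10  [[A, B, F are collinear ⇒ 3x-1y=0] ∩ [PF ⟂ AB ⇒ -1x-3y+9=0]]
2. F_y = 27/10  [[A, B, F are collinear ⇒ 3x-1y=0] ∩ [PF ⟂ AB ⇒ -1x-3y+9=0]]
   so F = (9/10, 27/10)

F = (9/10, 27/10)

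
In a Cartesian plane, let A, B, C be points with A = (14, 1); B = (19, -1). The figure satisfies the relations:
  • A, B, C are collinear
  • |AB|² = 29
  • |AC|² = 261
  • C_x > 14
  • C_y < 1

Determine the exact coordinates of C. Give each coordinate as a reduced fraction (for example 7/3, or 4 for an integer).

C = (29, -5)

1. C_x = 29  [[A, B, C are collinear ⇒ 2x+5y-33=0] ∩ [|C−(14, 1)|²=261]]
2. C_y = -5  [[A, B, C are collinear ⇒ 2x+5y-33=0] ∩ [|C−(14, 1)|²=261]]
   so C = (29, -5)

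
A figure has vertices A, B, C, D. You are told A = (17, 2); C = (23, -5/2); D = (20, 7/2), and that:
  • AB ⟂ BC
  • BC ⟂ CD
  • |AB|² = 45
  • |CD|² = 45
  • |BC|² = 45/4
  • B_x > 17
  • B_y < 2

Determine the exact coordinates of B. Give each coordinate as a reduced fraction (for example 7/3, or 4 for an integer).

1. B_x = 20  [[BC ⟂ CD ⇒ 3x-6y-84=0] ∩ [|B−(17, 2)|²=45]]
2. B_y = -4  [[BC ⟂ CD ⇒ 3x-6y-84=0] ∩ [|B−(17, 2)|²=45]]
   so B = (20, -4)

B = (20, -4)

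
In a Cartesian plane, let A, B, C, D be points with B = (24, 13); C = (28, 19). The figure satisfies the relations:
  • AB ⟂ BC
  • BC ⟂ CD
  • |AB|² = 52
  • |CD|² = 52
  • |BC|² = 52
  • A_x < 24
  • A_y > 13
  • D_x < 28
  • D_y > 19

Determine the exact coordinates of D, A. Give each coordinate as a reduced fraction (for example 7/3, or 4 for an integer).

D = (22, 23)
A = (18, 17)

1. D_x = 22  [[BC ⟂ CD ⇒ 4x+6y-226=0] ∩ [|D−(28, 19)|²=52]]
2. D_y = 23  [[BC ⟂ CD ⇒ 4x+6y-226=0] ∩ [|D−(28, 19)|²=52]]
   so D = (22, 23)
3. A_x = 18  [[AB ⟂ BC ⇒ -4x-6y+174=0] ∩ [|A−(24, 13)|²=52]]
4. A_y = 17  [[AB ⟂ BC ⇒ -4x-6y+174=0] ∩ [|A−(24, 13)|²=52]]
   so A = (18, 17)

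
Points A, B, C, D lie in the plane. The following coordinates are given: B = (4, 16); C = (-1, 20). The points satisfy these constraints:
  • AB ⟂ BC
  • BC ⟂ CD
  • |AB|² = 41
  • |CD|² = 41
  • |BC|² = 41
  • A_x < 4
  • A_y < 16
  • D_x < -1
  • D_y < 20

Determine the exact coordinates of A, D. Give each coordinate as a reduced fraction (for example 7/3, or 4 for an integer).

1. A_x = 0  [[AB ⟂ BC ⇒ 5x-4y+44=0] ∩ [|A−(4, 16)|²=41]]
2. A_y = 11  [[AB ⟂ BC ⇒ 5x-4y+44=0] ∩ [|A−(4, 16)|²=41]]
   so A = (0, 11)
3. D_x = -5  [[BC ⟂ CD ⇒ -5x+4y-85=0] ∩ [|D−(-1, 20)|²=41]]
4. D_y = 15  [[BC ⟂ CD ⇒ -5x+4y-85=0] ∩ [|D−(-1, 20)|²=41]]
   so D = (-5, 15)

A = (0, 11)
D = (-5, 15)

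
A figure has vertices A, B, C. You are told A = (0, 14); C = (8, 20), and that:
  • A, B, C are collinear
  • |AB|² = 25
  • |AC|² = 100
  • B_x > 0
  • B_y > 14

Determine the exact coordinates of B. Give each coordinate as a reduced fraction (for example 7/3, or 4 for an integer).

B = (4, 17)

1. B_x = 4  [[A, B, C are collinear ⇒ 6x-8y+112=0] ∩ [|B−(0, 14)|²=25]]
2. B_y = 17  [[A, B, C are collinear ⇒ 6x-8y+112=0] ∩ [|B−(0, 14)|²=25]]
   so B = (4, 17)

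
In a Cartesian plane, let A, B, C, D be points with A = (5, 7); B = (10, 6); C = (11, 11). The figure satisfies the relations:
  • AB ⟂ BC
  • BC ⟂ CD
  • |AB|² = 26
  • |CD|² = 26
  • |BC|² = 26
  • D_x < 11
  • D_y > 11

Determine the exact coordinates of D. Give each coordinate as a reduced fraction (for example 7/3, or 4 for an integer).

1. D_x = 6  [[BC ⟂ CD ⇒ 1x+5y-66=0] ∩ [|D−(11, 11)|²=26]]
2. D_y = 12  [[BC ⟂ CD ⇒ 1x+5y-66=0] ∩ [|D−(11, 11)|²=26]]
   so D = (6, 12)

D = (6, 12)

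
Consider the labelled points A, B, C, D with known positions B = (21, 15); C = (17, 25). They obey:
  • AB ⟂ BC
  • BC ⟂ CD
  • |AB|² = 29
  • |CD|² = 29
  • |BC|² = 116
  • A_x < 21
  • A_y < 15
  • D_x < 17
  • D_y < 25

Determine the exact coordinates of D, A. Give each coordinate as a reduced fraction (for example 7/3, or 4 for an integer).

1. D_x = 12  [[BC ⟂ CD ⇒ -4x+10y-182=0] ∩ [|D−(17, 25)|²=29]]
2. D_y = 23  [[BC ⟂ CD ⇒ -4x+10y-182=0] ∩ [|D−(17, 25)|²=29]]
   so D = (12, 23)
3. A_x = 16  [[AB ⟂ BC ⇒ 4x-10y+66=0] ∩ [|A−(21, 15)|²=29]]
4. A_y = 13  [[AB ⟂ BC ⇒ 4x-10y+66=0] ∩ [|A−(21, 15)|²=29]]
   so A = (16, 13)

D = (12, 23)
A = (16, 13)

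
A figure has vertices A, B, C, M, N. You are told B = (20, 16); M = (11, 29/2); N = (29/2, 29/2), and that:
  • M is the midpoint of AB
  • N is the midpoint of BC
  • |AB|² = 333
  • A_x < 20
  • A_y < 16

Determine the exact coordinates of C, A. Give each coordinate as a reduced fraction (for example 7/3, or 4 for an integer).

C = (9, 13)
A = (2, 13)

1. A_x = 2  [A = 2·M−B = 2·(11, 29/2)−(20, 16)]
2. A_y = 13  [A = 2·M−B = 2·(11, 29/2)−(20, 16)]
   so A = (2, 13)
3. C_x = 9  [C = 2·N−B = 2·(29/2, 29/2)−(20, 16)]
4. C_y = 13  [C = 2·N−B = 2·(29/2, 29/2)−(20, 16)]
   so C = (9, 13)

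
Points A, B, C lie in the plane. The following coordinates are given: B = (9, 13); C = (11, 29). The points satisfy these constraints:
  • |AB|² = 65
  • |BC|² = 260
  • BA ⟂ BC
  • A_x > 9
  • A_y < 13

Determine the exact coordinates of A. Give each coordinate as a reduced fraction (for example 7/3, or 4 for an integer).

1. A_x = 17  [[BA ⟂ BC ⇒ 2x+16y-226=0] ∩ [|A−(9, 13)|²=65]]
2. A_y = 12  [[BA ⟂ BC ⇒ 2x+16y-226=0] ∩ [|A−(9, 13)|²=65]]
   so A = (17, 12)

A = (17, 12)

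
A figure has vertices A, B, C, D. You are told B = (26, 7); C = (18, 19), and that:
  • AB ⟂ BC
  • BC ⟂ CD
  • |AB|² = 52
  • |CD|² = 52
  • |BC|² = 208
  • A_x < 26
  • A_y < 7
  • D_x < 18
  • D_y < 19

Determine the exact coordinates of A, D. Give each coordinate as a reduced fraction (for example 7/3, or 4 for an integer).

A = (20, 3)
D = (12, 15)

1. A_x = 20  [[AB ⟂ BC ⇒ 8x-12y-124=0] ∩ [|A−(26, 7)|²=52]]
2. A_y = 3  [[AB ⟂ BC ⇒ 8x-12y-124=0] ∩ [|A−(26, 7)|²=52]]
   so A = (20, 3)
3. D_x = 12  [[BC ⟂ CD ⇒ -8x+12y-84=0] ∩ [|D−(18, 19)|²=52]]
4. D_y = 15  [[BC ⟂ CD ⇒ -8x+12y-84=0] ∩ [|D−(18, 19)|²=52]]
   so D = (12, 15)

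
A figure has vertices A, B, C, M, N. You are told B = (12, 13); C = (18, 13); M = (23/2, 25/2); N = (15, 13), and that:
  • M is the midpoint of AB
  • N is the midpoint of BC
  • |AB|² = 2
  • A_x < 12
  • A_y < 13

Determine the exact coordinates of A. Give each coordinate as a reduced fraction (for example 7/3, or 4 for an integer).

A = (11, 12)

1. A_x = 11  [A = 2·M−B = 2·(23/2, 25/2)−(12, 13)]
2. A_y = 12  [A = 2·M−B = 2·(23/2, 25/2)−(12, 13)]
   so A = (11, 12)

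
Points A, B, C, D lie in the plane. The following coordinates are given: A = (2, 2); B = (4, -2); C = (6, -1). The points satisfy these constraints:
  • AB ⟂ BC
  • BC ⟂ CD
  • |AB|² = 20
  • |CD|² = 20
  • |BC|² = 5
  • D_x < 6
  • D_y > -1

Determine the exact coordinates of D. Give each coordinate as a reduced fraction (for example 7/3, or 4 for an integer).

D = (4, 3)

1. D_x = 4  [[BC ⟂ CD ⇒ 2x+1y-11=0] ∩ [|D−(6, -1)|²=20]]
2. D_y = 3  [[BC ⟂ CD ⇒ 2x+1y-11=0] ∩ [|D−(6, -1)|²=20]]
   so D = (4, 3)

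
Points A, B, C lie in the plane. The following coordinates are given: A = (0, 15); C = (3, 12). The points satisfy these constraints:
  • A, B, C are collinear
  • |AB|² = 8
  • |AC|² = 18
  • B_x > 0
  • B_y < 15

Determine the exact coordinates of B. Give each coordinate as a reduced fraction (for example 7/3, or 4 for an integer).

1. B_x = 2  [[A, B, C are collinear ⇒ -3x-3y+45=0] ∩ [|B−(0, 15)|²=8]]
2. B_y = 13  [[A, B, C are collinear ⇒ -3x-3y+45=0] ∩ [|B−(0, 15)|²=8]]
   so B = (2, 13)

B = (2, 13)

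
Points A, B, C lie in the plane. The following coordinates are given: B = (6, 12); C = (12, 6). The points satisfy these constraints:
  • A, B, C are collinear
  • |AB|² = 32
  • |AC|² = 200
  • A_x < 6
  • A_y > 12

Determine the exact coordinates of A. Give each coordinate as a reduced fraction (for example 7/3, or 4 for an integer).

1. A_x = 2  [[A, B, C are collinear ⇒ 6x+6y-108=0] ∩ [|A−(6, 12)|²=32]]
2. A_y = 16  [[A, B, C are collinear ⇒ 6x+6y-108=0] ∩ [|A−(6, 12)|²=32]]
   so A = (2, 16)

A = (2, 16)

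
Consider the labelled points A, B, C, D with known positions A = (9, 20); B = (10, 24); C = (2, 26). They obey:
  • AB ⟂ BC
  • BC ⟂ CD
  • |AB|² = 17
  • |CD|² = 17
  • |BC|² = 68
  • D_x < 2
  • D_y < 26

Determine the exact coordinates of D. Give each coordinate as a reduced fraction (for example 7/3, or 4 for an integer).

D = (1, 22)

1. D_x = 1  [[BC ⟂ CD ⇒ -8x+2y-36=0] ∩ [|D−(2, 26)|²=17]]
2. D_y = 22  [[BC ⟂ CD ⇒ -8x+2y-36=0] ∩ [|D−(2, 26)|²=17]]
   so D = (1, 22)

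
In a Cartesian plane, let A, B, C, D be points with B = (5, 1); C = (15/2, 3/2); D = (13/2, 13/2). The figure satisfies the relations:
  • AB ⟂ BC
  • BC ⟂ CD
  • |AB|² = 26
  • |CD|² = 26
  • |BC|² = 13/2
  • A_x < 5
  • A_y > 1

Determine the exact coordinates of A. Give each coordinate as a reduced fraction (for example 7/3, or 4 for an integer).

A = (4, 6)

1. A_x = 4  [[AB ⟂ BC ⇒ -5/2x-1/2y+13=0] ∩ [|A−(5, 1)|²=26]]
2. A_y = 6  [[AB ⟂ BC ⇒ -5/2x-1/2y+13=0] ∩ [|A−(5, 1)|²=26]]
   so A = (4, 6)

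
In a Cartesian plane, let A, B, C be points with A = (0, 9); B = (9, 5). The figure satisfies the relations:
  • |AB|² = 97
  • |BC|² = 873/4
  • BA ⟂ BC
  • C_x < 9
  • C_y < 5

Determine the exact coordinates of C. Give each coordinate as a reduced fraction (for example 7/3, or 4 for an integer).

1. C_x = 3  [[BA ⟂ BC ⇒ -9x+4y+61=0] ∩ [|C−(9, 5)|²=873/4]]
2. C_y = -17/2  [[BA ⟂ BC ⇒ -9x+4y+61=0] ∩ [|C−(9, 5)|²=873/4]]
   so C = (3, -17/2)

C = (3, -17/2)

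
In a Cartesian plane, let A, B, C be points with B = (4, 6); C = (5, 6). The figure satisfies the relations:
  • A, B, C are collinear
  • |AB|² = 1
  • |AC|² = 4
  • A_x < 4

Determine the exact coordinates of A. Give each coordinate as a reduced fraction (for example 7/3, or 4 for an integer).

1. A_x = 3  [[A, B, C are collinear ⇒ 1y-6=0] ∩ [|A−(4, 6)|²=1]]
2. A_y = 6  [[A, B, C are collinear ⇒ 1y-6=0] ∩ [|A−(4, 6)|²=1]]
   so A = (3, 6)

A = (3, 6)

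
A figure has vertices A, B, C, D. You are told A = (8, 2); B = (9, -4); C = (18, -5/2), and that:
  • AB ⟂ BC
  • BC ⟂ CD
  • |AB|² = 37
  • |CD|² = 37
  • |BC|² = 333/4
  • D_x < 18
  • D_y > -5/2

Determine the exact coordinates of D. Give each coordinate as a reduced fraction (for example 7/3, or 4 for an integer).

D = (17, 7/2)

1. D_x = 17  [[BC ⟂ CD ⇒ 9x+3/2y-633/4=0] ∩ [|D−(18, -5/2)|²=37]]
2. D_y = 7/2  [[BC ⟂ CD ⇒ 9x+3/2y-633/4=0] ∩ [|D−(18, -5/2)|²=37]]
   so D = (17, 7/2)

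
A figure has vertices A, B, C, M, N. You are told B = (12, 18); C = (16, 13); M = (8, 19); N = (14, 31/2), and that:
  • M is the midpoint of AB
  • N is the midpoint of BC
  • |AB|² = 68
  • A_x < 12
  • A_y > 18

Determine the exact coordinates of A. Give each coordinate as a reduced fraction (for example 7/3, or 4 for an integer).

A = (4, 20)

1. A_x = 4  [A = 2·M−B = 2·(8, 19)−(12, 18)]
2. A_y = 20  [A = 2·M−B = 2·(8, 19)−(12, 18)]
   so A = (4, 20)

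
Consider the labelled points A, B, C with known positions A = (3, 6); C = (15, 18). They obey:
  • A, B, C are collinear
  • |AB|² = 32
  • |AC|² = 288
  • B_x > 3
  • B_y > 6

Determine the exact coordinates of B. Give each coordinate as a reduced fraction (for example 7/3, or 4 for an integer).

B = (7, 10)

1. B_x = 7  [[A, B, C are collinear ⇒ 12x-12y+36=0] ∩ [|B−(3, 6)|²=32]]
2. B_y = 10  [[A, B, C are collinear ⇒ 12x-12y+36=0] ∩ [|B−(3, 6)|²=32]]
   so B = (7, 10)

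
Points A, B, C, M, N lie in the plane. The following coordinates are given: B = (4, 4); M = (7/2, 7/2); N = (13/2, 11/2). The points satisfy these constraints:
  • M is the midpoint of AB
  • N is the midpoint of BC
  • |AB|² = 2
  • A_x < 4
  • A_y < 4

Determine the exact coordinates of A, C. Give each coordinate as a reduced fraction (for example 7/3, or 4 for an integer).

A = (3, 3)
C = (9, 7)

1. A_x = 3  [A = 2·M−B = 2·(7/2, 7/2)−(4, 4)]
2. A_y = 3  [A = 2·M−B = 2·(7/2, 7/2)−(4, 4)]
   so A = (3, 3)
3. C_x = 9  [C = 2·N−B = 2·(13/2, 11/2)−(4, 4)]
4. C_y = 7  [C = 2·N−B = 2·(13/2, 11/2)−(4, 4)]
   so C = (9, 7)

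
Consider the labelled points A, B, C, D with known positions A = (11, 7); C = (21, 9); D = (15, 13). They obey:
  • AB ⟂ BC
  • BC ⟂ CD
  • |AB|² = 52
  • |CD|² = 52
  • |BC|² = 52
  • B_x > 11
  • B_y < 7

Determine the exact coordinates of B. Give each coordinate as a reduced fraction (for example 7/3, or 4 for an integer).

B = (17, 3)

1. B_x = 17  [[BC ⟂ CD ⇒ 6x-4y-90=0] ∩ [|B−(11, 7)|²=52]]
2. B_y = 3  [[BC ⟂ CD ⇒ 6x-4y-90=0] ∩ [|B−(11, 7)|²=52]]
   so B = (17, 3)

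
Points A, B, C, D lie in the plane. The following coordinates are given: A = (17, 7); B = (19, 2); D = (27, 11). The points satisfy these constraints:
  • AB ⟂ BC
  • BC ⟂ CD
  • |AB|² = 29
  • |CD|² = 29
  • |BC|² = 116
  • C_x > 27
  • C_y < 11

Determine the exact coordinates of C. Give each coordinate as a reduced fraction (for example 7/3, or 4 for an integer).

1. C_x = 29  [[AB ⟂ BC ⇒ 2x-5y-28=0] ∩ [|C−(27, 11)|²=29]]
2. C_y = 6  [[AB ⟂ BC ⇒ 2x-5y-28=0] ∩ [|C−(27, 11)|²=29]]
   so C = (29, 6)

C = (29, 6)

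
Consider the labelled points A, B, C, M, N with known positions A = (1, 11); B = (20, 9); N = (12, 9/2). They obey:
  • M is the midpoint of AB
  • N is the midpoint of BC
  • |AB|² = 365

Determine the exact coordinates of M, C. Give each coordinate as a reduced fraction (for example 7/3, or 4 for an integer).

1. M_x = 21/2  [2·M = A+B = (1, 11)+(20, 9)]
2. M_y = 10  [2·M = A+B = (1, 11)+(20, 9)]
   so M = (21/2, 10)
3. C_x = 4  [C = 2·N−B = 2·(12, 9/2)−(20, 9)]
4. C_y = 0  [C = 2·N−B = 2·(12, 9/2)−(20, 9)]
   so C = (4, 0)

M = (21/2, 10)
C = (4, 0)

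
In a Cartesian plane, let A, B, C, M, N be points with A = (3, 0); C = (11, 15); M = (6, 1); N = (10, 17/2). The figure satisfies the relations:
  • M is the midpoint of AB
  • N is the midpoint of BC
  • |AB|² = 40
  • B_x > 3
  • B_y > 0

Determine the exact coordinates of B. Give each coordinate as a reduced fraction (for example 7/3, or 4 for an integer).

B = (9, 2)

1. B_x = 9  [B = 2·M−A = 2·(6, 1)−(3, 0)]
2. B_y = 2  [B = 2·M−A = 2·(6, 1)−(3, 0)]
   so B = (9, 2)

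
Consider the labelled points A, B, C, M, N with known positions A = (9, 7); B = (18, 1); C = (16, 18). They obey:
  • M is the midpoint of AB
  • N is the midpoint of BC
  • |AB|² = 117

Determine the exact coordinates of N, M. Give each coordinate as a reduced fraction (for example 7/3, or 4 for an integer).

N = (17, 19/2)
M = (27/2, 4)

1. M_x = 27/2  [2·M = A+B = (9, 7)+(18, 1)]
2. M_y = 4  [2·M = A+B = (9, 7)+(18, 1)]
   so M = (27/2, 4)
3. N_x = 17  [2·N = B+C = (18, 1)+(16, 18)]
4. N_y = 19/2  [2·N = B+C = (18, 1)+(16, 18)]
   so N = (17, 19/2)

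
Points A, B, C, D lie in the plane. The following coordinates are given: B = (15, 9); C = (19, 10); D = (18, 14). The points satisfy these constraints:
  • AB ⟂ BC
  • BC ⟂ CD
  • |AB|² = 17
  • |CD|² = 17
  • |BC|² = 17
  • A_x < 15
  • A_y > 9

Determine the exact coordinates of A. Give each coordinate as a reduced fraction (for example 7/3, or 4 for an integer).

1. A_x = 14  [[AB ⟂ BC ⇒ -4x-1y+69=0] ∩ [|A−(15, 9)|²=17]]
2. A_y = 13  [[AB ⟂ BC ⇒ -4x-1y+69=0] ∩ [|A−(15, 9)|²=17]]
   so A = (14, 13)

A = (14, 13)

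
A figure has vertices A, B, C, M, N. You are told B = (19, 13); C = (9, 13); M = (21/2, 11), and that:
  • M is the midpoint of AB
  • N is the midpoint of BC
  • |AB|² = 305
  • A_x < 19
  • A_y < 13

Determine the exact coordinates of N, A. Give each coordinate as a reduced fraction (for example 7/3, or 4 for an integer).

N = (14, 13)
A = (2, 9)

1. A_x = 2  [A = 2·M−B = 2·(21/2, 11)−(19, 13)]
2. A_y = 9  [A = 2·M−B = 2·(21/2, 11)−(19, 13)]
   so A = (2, 9)
3. N_x = 14  [2·N = B+C = (19, 13)+(9, 13)]
4. N_y = 13  [2·N = B+C = (19, 13)+(9, 13)]
   so N = (14, 13)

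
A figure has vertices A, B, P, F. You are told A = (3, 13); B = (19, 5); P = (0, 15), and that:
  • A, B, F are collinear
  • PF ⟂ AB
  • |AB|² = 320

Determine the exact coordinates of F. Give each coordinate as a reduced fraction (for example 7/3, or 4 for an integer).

F = (-1/5, 73/5)

1. F_x = -1/5  [[A, B, F are collinear ⇒ 8x+16y-232=0] ∩ [PF ⟂ AB ⇒ 16x-8y+120=0]]
2. F_y = 73/5  [[A, B, F are collinear ⇒ 8x+16y-232=0] ∩ [PF ⟂ AB ⇒ 16x-8y+120=0]]
   so F = (-1/5, 73/5)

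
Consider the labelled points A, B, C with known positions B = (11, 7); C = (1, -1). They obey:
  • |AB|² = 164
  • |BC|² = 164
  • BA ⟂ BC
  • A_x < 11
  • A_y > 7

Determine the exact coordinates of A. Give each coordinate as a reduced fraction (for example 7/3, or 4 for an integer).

1. A_x = 3  [[BA ⟂ BC ⇒ -10x-8y+166=0] ∩ [|A−(11, 7)|²=164]]
2. A_y = 17  [[BA ⟂ BC ⇒ -10x-8y+166=0] ∩ [|A−(11, 7)|²=164]]
   so A = (3, 17)

A = (3, 17)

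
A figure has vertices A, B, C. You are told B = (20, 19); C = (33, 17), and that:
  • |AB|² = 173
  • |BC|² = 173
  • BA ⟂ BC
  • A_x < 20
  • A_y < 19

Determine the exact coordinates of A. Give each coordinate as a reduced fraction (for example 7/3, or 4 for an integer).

1. A_x = 18  [[BA ⟂ BC ⇒ 13x-2y-222=0] ∩ [|A−(20, 19)|²=173]]
2. A_y = 6  [[BA ⟂ BC ⇒ 13x-2y-222=0] ∩ [|A−(20, 19)|²=173]]
   so A = (18, 6)

A = (18, 6)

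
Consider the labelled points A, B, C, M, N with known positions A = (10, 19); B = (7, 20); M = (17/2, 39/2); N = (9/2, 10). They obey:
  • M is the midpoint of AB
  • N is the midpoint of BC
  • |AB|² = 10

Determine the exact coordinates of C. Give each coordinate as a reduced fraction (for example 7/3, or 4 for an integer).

1. C_x = 2  [C = 2·N−B = 2·(9/2, 10)−(7, 20)]
2. C_y = 0  [C = 2·N−B = 2·(9/2, 10)−(7, 20)]
   so C = (2, 0)

C = (2, 0)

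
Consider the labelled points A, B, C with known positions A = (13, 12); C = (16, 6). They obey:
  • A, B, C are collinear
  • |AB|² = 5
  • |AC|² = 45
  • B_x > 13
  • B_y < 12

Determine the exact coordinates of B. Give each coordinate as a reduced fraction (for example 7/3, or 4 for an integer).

B = (14, 10)

1. B_x = 14  [[A, B, C are collinear ⇒ -6x-3y+114=0] ∩ [|B−(13, 12)|²=5]]
2. B_y = 10  [[A, B, C are collinear ⇒ -6x-3y+114=0] ∩ [|B−(13, 12)|²=5]]
   so B = (14, 10)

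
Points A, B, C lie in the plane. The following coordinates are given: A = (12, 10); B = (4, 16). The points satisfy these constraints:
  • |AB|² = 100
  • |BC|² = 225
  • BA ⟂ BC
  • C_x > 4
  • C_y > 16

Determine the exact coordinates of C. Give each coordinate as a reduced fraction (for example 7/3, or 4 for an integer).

C = (13, 28)

1. C_x = 13  [[BA ⟂ BC ⇒ 8x-6y+64=0] ∩ [|C−(4, 16)|²=225]]
2. C_y = 28  [[BA ⟂ BC ⇒ 8x-6y+64=0] ∩ [|C−(4, 16)|²=225]]
   so C = (13, 28)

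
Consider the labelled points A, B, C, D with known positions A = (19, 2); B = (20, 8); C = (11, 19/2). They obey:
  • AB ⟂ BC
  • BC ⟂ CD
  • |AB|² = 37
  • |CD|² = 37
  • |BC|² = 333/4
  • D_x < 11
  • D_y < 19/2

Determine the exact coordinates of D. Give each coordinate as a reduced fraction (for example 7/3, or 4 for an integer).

1. D_x = 10  [[BC ⟂ CD ⇒ -9x+3/2y+339/4=0] ∩ [|D−(11, 19/2)|²=37]]
2. D_y = 7/2  [[BC ⟂ CD ⇒ -9x+3/2y+339/4=0] ∩ [|D−(11, 19/2)|²=37]]
   so D = (10, 7/2)

D = (10, 7/2)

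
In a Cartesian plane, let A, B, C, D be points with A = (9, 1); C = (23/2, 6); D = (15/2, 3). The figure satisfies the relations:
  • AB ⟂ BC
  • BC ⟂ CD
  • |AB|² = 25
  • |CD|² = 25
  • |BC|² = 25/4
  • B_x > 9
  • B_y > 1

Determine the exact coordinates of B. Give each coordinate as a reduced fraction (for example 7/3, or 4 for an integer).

B = (13, 4)

1. B_x = 13  [[BC ⟂ CD ⇒ 4x+3y-64=0] ∩ [|B−(9, 1)|²=25]]
2. B_y = 4  [[BC ⟂ CD ⇒ 4x+3y-64=0] ∩ [|B−(9, 1)|²=25]]
   so B = (13, 4)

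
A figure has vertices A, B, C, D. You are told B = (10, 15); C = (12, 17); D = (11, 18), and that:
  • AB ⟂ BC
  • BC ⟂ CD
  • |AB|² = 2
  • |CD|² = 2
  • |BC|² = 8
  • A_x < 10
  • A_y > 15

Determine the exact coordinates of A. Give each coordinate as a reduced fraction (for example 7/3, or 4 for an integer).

A = (9, 16)

1. A_x = 9  [[AB ⟂ BC ⇒ -2x-2y+50=0] ∩ [|A−(10, 15)|²=2]]
2. A_y = 16  [[AB ⟂ BC ⇒ -2x-2y+50=0] ∩ [|A−(10, 15)|²=2]]
   so A = (9, 16)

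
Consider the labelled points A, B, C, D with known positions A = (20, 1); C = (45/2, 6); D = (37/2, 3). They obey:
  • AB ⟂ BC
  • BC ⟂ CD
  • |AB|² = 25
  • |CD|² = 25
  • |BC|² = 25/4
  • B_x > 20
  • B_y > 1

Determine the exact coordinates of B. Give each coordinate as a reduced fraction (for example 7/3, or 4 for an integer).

1. B_x = 24  [[BC ⟂ CD ⇒ 4x+3y-108=0] ∩ [|B−(20, 1)|²=25]]
2. B_y = 4  [[BC ⟂ CD ⇒ 4x+3y-108=0] ∩ [|B−(20, 1)|²=25]]
   so B = (24, 4)

B = (24, 4)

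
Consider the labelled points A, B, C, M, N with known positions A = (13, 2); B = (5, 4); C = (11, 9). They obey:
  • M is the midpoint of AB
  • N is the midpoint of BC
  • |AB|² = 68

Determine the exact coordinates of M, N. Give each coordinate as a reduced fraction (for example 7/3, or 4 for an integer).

1. M_x = 9  [2·M = A+B = (13, 2)+(5, 4)]
2. M_y = 3  [2·M = A+B = (13, 2)+(5, 4)]
   so M = (9, 3)
3. N_x = 8  [2·N = B+C = (5, 4)+(11, 9)]
4. N_y = 13/2  [2·N = B+C = (5, 4)+(11, 9)]
   so N = (8, 13/2)

M = (9, 3)
N = (8, 13/2)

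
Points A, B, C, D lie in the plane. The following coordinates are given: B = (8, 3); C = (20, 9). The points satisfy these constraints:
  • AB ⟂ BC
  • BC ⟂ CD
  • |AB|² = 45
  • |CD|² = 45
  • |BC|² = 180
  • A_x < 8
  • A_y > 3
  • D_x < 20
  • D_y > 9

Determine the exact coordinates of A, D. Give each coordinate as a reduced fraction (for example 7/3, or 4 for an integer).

A = (5, 9)
D = (17, 15)

1. A_x = 5  [[AB ⟂ BC ⇒ -12x-6y+114=0] ∩ [|A−(8, 3)|²=45]]
2. A_y = 9  [[AB ⟂ BC ⇒ -12x-6y+114=0] ∩ [|A−(8, 3)|²=45]]
   so A = (5, 9)
3. D_x = 17  [[BC ⟂ CD ⇒ 12x+6y-294=0] ∩ [|D−(20, 9)|²=45]]
4. D_y = 15  [[BC ⟂ CD ⇒ 12x+6y-294=0] ∩ [|D−(20, 9)|²=45]]
   so D = (17, 15)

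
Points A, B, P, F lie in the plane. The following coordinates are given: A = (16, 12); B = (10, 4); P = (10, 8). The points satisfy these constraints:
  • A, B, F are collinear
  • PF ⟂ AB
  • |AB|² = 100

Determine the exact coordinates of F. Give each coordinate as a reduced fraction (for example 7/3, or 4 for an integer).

1. F_x = 298/25  [[A, B, F are collinear ⇒ 8x-6y-56=0] ∩ [PF ⟂ AB ⇒ -6x-8y+124=0]]
2. F_y = 164/25  [[A, B, F are collinear ⇒ 8x-6y-56=0] ∩ [PF ⟂ AB ⇒ -6x-8y+124=0]]
   so F = (298/25, 164/25)

F = (298/25, 164/25)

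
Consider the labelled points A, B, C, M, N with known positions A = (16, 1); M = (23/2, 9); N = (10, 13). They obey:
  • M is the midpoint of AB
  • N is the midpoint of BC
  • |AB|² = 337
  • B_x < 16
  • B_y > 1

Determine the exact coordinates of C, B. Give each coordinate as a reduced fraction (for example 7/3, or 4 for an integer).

1. B_x = 7  [B = 2·M−A = 2·(23/2, 9)−(16, 1)]
2. B_y = 17  [B = 2·M−A = 2·(23/2, 9)−(16, 1)]
   so B = (7, 17)
3. C_x = 13  [C = 2·N−B = 2·(10, 13)−(7, 17)]
4. C_y = 9  [C = 2·N−B = 2·(10, 13)−(7, 17)]
   so C = (13, 9)

C = (13, 9)
B = (7, 17)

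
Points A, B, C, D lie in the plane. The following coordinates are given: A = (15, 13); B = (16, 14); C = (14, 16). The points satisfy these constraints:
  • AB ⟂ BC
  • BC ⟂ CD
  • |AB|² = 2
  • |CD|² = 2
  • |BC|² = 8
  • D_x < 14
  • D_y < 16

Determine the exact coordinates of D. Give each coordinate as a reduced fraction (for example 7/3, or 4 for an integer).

D = (13, 15)

1. D_x = 13  [[BC ⟂ CD ⇒ -2x+2y-4=0] ∩ [|D−(14, 16)|²=2]]
2. D_y = 15  [[BC ⟂ CD ⇒ -2x+2y-4=0] ∩ [|D−(14, 16)|²=2]]
   so D = (13, 15)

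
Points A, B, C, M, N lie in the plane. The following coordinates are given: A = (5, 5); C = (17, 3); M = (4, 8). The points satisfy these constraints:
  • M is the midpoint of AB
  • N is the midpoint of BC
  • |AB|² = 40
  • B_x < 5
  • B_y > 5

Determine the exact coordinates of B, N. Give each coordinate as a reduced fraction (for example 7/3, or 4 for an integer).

1. B_x = 3  [B = 2·M−A = 2·(4, 8)−(5, 5)]
2. B_y = 11  [B = 2·M−A = 2·(4, 8)−(5, 5)]
   so B = (3, 11)
3. N_x = 10  [2·N = B+C = (3, 11)+(17, 3)]
4. N_y = 7  [2·N = B+C = (3, 11)+(17, 3)]
   so N = (10, 7)

B = (3, 11)
N = (10, 7)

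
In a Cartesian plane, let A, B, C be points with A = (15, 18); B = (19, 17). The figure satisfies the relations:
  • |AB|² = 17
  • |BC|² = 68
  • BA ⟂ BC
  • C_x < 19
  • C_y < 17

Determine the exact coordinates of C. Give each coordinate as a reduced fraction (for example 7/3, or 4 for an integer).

1. C_x = 17  [[BA ⟂ BC ⇒ -4x+1y+59=0] ∩ [|C−(19, 17)|²=68]]
2. C_y = 9  [[BA ⟂ BC ⇒ -4x+1y+59=0] ∩ [|C−(19, 17)|²=68]]
   so C = (17, 9)

C = (17, 9)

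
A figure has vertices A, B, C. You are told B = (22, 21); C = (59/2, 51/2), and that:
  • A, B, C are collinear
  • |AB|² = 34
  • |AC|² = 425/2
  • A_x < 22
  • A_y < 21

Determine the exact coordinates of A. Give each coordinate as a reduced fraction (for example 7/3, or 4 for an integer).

A = (17, 18)

1. A_x = 17  [[A, B, C are collinear ⇒ -9/2x+15/2y-117/2=0] ∩ [|A−(22, 21)|²=34]]
2. A_y = 18  [[A, B, C are collinear ⇒ -9/2x+15/2y-117/2=0] ∩ [|A−(22, 21)|²=34]]
   so A = (17, 18)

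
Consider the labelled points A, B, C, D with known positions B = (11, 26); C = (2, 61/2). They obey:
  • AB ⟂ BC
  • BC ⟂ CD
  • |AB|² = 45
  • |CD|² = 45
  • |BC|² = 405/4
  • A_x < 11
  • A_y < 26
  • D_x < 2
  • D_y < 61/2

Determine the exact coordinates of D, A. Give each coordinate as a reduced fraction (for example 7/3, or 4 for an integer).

D = (-1, 49/2)
A = (8, 20)

1. D_x = -1  [[BC ⟂ CD ⇒ -9x+9/2y-477/4=0] ∩ [|D−(2, 61/2)|²=45]]
2. D_y = 49/2  [[BC ⟂ CD ⇒ -9x+9/2y-477/4=0] ∩ [|D−(2, 61/2)|²=45]]
   so D = (-1, 49/2)
3. A_x = 8  [[AB ⟂ BC ⇒ 9x-9/2y+18=0] ∩ [|A−(11, 26)|²=45]]
4. A_y = 20  [[AB ⟂ BC ⇒ 9x-9/2y+18=0] ∩ [|A−(11, 26)|²=45]]
   so A = (8, 20)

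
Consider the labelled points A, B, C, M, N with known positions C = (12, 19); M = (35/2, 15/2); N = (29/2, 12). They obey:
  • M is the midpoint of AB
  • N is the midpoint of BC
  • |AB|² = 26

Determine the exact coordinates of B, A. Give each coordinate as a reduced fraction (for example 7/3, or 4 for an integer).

1. B_x = 17  [B = 2·N−C = 2·(29/2, 12)−(12, 19)]
2. B_y = 5  [B = 2·N−C = 2·(29/2, 12)−(12, 19)]
   so B = (17, 5)
3. A_x = 18  [A = 2·M−B = 2·(35/2, 15/2)−(17, 5)]
4. A_y = 10  [A = 2·M−B = 2·(35/2, 15/2)−(17, 5)]
   so A = (18, 10)

B = (17, 5)
A = (18, 10)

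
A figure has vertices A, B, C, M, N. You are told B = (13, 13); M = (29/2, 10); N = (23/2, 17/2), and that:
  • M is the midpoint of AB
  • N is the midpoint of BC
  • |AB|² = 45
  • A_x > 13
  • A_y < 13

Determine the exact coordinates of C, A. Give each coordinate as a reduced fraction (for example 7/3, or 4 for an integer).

C = (10, 4)
A = (16, 7)

1. A_x = 16  [A = 2·M−B = 2·(29/2, 10)−(13, 13)]
2. A_y = 7  [A = 2·M−B = 2·(29/2, 10)−(13, 13)]
   so A = (16, 7)
3. C_x = 10  [C = 2·N−B = 2·(23/2, 17/2)−(13, 13)]
4. C_y = 4  [C = 2·N−B = 2·(23/2, 17/2)−(13, 13)]
   so C = (10, 4)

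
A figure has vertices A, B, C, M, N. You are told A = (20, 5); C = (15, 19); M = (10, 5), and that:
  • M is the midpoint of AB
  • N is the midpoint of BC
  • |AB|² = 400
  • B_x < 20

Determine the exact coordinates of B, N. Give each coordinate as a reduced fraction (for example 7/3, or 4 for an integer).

1. B_x = 0  [B = 2·M−A = 2·(10, 5)−(20, 5)]
2. B_y = 5  [B = 2·M−A = 2·(10, 5)−(20, 5)]
   so B = (0, 5)
3. N_x = 15/2  [2·N = B+C = (0, 5)+(15, 19)]
4. N_y = 12  [2·N = B+C = (0, 5)+(15, 19)]
   so N = (15/2, 12)

B = (0, 5)
N = (15/2, 12)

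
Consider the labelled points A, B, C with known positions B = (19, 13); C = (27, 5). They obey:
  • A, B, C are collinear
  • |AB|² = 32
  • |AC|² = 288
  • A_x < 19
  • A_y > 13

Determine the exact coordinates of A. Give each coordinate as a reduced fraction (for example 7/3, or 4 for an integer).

1. A_x = 15  [[A, B, C are collinear ⇒ 8x+8y-256=0] ∩ [|A−(19, 13)|²=32]]
2. A_y = 17  [[A, B, C are collinear ⇒ 8x+8y-256=0] ∩ [|A−(19, 13)|²=32]]
   so A = (15, 17)

A = (15, 17)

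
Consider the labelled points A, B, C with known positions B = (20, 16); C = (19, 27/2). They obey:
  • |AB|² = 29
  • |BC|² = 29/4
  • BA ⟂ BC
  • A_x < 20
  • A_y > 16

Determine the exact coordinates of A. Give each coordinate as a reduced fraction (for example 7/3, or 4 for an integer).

A = (15, 18)

1. A_x = 15  [[BA ⟂ BC ⇒ -1x-5/2y+60=0] ∩ [|A−(20, 16)|²=29]]
2. A_y = 18  [[BA ⟂ BC ⇒ -1x-5/2y+60=0] ∩ [|A−(20, 16)|²=29]]
   so A = (15, 18)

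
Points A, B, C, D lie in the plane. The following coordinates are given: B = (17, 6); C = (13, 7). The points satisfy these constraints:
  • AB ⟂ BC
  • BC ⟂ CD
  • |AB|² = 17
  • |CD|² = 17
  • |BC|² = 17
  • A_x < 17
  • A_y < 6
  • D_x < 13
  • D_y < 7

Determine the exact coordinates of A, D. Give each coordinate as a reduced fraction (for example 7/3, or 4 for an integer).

1. A_x = 16  [[AB ⟂ BC ⇒ 4x-1y-62=0] ∩ [|A−(17, 6)|²=17]]
2. A_y = 2  [[AB ⟂ BC ⇒ 4x-1y-62=0] ∩ [|A−(17, 6)|²=17]]
   so A = (16, 2)
3. D_x = 12  [[BC ⟂ CD ⇒ -4x+1y+45=0] ∩ [|D−(13, 7)|²=17]]
4. D_y = 3  [[BC ⟂ CD ⇒ -4x+1y+45=0] ∩ [|D−(13, 7)|²=17]]
   so D = (12, 3)

A = (16, 2)
D = (12, 3)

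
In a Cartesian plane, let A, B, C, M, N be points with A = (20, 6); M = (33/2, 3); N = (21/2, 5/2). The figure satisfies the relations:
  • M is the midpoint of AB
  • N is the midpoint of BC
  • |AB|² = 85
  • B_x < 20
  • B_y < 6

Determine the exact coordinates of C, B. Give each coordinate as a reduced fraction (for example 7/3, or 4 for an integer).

C = (8, 5)
B = (13, 0)

1. B_x = 13  [B = 2·M−A = 2·(33/2, 3)−(20, 6)]
2. B_y = 0  [B = 2·M−A = 2·(33/2, 3)−(20, 6)]
   so B = (13, 0)
3. C_x = 8  [C = 2·N−B = 2·(21/2, 5/2)−(13, 0)]
4. C_y = 5  [C = 2·N−B = 2·(21/2, 5/2)−(13, 0)]
   so C = (8, 5)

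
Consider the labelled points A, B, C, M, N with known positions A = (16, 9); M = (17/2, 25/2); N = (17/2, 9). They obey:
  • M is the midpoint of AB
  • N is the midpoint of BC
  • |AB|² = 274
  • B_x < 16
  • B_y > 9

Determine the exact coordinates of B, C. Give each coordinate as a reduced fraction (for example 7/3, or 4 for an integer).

1. B_x = 1  [B = 2·M−A = 2·(17/2, 25/2)−(16, 9)]
2. B_y = 16  [B = 2·M−A = 2·(17/2, 25/2)−(16, 9)]
   so B = (1, 16)
3. C_x = 16  [C = 2·N−B = 2·(17/2, 9)−(1, 16)]
4. C_y = 2  [C = 2·N−B = 2·(17/2, 9)−(1, 16)]
   so C = (16, 2)

B = (1, 16)
C = (16, 2)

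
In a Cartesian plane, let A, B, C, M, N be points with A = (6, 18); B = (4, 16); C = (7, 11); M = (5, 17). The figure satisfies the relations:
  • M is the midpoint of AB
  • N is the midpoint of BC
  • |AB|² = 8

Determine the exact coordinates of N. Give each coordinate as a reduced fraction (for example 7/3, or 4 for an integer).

N = (11/2, 27/2)

1. N_x = 11/2  [2·N = B+C = (4, 16)+(7, 11)]
2. N_y = 27/2  [2·N = B+C = (4, 16)+(7, 11)]
   so N = (11/2, 27/2)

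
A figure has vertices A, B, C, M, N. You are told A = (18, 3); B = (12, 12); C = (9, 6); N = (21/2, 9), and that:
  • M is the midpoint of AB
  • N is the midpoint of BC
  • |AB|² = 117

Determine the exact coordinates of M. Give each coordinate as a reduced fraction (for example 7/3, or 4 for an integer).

1. M_x = 15  [2·M = A+B = (18, 3)+(12, 12)]
2. M_y = 15/2  [2·M = A+B = (18, 3)+(12, 12)]
   so M = (15, 15/2)

M = (15, 15/2)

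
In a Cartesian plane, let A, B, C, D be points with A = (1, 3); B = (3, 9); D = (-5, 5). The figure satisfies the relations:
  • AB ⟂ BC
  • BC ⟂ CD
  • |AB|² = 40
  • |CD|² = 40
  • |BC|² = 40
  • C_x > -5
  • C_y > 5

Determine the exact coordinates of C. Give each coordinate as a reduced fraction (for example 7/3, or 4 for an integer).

1. C_x = -3  [[AB ⟂ BC ⇒ 2x+6y-60=0] ∩ [|C−(-5, 5)|²=40]]
2. C_y = 11  [[AB ⟂ BC ⇒ 2x+6y-60=0] ∩ [|C−(-5, 5)|²=40]]
   so C = (-3, 11)

C = (-3, 11)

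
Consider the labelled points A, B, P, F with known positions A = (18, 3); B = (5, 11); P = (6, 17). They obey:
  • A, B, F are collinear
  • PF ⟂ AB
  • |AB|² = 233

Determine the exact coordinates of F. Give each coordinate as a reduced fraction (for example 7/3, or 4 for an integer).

1. F_x = 710/233  [[A, B, F are collinear ⇒ -8x-13y+183=0] ∩ [PF ⟂ AB ⇒ -13x+8y-58=0]]
2. F_y = 2843/233  [[A, B, F are collinear ⇒ -8x-13y+183=0] ∩ [PF ⟂ AB ⇒ -13x+8y-58=0]]
   so F = (710/233, 2843/233)

F = (710/233, 2843/233)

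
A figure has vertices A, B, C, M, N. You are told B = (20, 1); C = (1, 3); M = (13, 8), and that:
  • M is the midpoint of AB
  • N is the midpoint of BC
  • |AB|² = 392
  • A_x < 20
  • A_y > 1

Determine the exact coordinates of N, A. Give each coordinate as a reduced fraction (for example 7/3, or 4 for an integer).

1. A_x = 6  [A = 2·M−B = 2·(13, 8)−(20, 1)]
2. A_y = 15  [A = 2·M−B = 2·(13, 8)−(20, 1)]
   so A = (6, 15)
3. N_x = 21/2  [2·N = B+C = (20, 1)+(1, 3)]
4. N_y = 2  [2·N = B+C = (20, 1)+(1, 3)]
   so N = (21/2, 2)

N = (21/2, 2)
A = (6, 15)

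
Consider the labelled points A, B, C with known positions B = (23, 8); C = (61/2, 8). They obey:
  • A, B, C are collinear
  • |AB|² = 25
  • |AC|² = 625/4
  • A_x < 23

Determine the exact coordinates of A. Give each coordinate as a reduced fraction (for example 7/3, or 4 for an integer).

A = (18, 8)

1. A_x = 18  [[A, B, C are collinear ⇒ 15/2y-60=0] ∩ [|A−(23, 8)|²=25]]
2. A_y = 8  [[A, B, C are collinear ⇒ 15/2y-60=0] ∩ [|A−(23, 8)|²=25]]
   so A = (18, 8)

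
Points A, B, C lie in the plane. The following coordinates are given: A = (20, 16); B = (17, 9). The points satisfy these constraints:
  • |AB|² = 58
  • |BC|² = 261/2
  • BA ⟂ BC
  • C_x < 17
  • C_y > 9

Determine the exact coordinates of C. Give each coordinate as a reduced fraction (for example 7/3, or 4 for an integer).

1. C_x = 13/2  [[BA ⟂ BC ⇒ 3x+7y-114=0] ∩ [|C−(17, 9)|²=261/2]]
2. C_y = 27/2  [[BA ⟂ BC ⇒ 3x+7y-114=0] ∩ [|C−(17, 9)|²=261/2]]
   so C = (13/2, 27/2)

C = (13/2, 27/2)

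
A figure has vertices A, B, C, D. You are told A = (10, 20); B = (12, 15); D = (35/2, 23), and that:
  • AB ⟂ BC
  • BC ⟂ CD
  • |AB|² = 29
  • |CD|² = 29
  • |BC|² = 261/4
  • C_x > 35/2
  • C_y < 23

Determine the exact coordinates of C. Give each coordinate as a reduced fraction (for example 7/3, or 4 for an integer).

C = (39/2, 18)

1. C_x = 39/2  [[AB ⟂ BC ⇒ 2x-5y+51=0] ∩ [|C−(35/2, 23)|²=29]]
2. C_y = 18  [[AB ⟂ BC ⇒ 2x-5y+51=0] ∩ [|C−(35/2, 23)|²=29]]
   so C = (39/2, 18)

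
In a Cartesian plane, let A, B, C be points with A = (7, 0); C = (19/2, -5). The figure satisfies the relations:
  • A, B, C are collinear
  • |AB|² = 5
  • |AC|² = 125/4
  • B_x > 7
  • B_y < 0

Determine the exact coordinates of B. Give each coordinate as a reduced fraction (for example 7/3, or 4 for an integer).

1. B_x = 8  [[A, B, C are collinear ⇒ -5x-5/2y+35=0] ∩ [|B−(7, 0)|²=5]]
2. B_y = -2  [[A, B, C are collinear ⇒ -5x-5/2y+35=0] ∩ [|B−(7, 0)|²=5]]
   so B = (8, -2)

B = (8, -2)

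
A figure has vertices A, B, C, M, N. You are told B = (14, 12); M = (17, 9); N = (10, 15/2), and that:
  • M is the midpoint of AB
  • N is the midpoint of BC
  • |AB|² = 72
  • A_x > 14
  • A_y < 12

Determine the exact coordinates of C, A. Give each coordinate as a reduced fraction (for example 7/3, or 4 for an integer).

C = (6, 3)
A = (20, 6)

1. A_x = 20  [A = 2·M−B = 2·(17, 9)−(14, 12)]
2. A_y = 6  [A = 2·M−B = 2·(17, 9)−(14, 12)]
   so A = (20, 6)
3. C_x = 6  [C = 2·N−B = 2·(10, 15/2)−(14, 12)]
4. C_y = 3  [C = 2·N−B = 2·(10, 15/2)−(14, 12)]
   so C = (6, 3)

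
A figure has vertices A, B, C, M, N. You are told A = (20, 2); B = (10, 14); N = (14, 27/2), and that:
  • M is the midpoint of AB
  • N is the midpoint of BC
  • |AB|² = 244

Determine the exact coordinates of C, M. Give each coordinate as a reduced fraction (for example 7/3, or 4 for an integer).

1. M_x = 15  [2·M = A+B = (20, 2)+(10, 14)]
2. M_y = 8  [2·M = A+B = (20, 2)+(10, 14)]
   so M = (15, 8)
3. C_x = 18  [C = 2·N−B = 2·(14, 27/2)−(10, 14)]
4. C_y = 13  [C = 2·N−B = 2·(14, 27/2)−(10, 14)]
   so C = (18, 13)

C = (18, 13)
M = (15, 8)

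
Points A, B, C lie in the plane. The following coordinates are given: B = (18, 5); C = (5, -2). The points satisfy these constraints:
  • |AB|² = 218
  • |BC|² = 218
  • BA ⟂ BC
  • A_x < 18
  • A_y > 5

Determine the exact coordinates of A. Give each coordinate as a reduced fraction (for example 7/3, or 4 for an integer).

1. A_x = 11  [[BA ⟂ BC ⇒ -13x-7y+269=0] ∩ [|A−(18, 5)|²=218]]
2. A_y = 18  [[BA ⟂ BC ⇒ -13x-7y+269=0] ∩ [|A−(18, 5)|²=218]]
   so A = (11, 18)

A = (11, 18)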